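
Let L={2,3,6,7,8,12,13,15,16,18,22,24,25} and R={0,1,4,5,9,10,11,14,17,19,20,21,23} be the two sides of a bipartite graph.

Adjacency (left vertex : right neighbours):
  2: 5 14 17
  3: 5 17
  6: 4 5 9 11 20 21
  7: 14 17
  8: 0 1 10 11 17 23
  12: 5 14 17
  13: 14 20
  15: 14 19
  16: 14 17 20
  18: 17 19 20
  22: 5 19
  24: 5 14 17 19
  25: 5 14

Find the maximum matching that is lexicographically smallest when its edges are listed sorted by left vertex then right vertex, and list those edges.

Lex-smallest maximum matching: {(2,5), (3,17), (6,4), (7,14), (8,0), (13,20), (15,19)}

|M| = 7 (so the lex-smallest maximum matching has 7 edges)
process left vertices in ascending order; for each, take the smallest-labelled available neighbour that still permits 7 edges overall, or leave it unmatched if none does
lex-smallest matching: {2-5, 3-17, 6-4, 7-14, 8-0, 13-20, 15-19}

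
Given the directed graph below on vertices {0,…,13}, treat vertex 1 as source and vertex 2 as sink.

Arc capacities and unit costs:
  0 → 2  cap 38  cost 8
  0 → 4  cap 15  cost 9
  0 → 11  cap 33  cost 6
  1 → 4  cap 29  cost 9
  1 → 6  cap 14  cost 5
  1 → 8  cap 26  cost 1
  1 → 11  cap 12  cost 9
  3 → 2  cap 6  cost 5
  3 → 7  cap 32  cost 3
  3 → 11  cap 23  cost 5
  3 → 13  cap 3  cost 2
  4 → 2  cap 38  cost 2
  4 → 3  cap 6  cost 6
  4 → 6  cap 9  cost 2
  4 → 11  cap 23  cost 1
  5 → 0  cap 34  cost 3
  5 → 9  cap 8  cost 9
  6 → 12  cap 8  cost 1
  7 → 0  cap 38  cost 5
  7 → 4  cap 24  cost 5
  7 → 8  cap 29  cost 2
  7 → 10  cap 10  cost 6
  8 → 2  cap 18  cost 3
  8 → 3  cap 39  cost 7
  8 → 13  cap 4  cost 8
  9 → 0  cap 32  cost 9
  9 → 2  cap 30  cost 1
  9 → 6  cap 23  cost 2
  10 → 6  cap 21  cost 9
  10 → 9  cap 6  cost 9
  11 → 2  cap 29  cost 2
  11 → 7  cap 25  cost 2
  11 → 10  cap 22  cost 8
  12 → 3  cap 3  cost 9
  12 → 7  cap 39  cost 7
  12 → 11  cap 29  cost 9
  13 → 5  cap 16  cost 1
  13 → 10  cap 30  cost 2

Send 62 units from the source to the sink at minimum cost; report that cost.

shortest-cost path #1: 1→8→2 push 18 @ unit cost 4 (adds 72)
shortest-cost path #2: 1→4→2 push 29 @ unit cost 11 (adds 319)
shortest-cost path #3: 1→11→2 push 12 @ unit cost 11 (adds 132)
shortest-cost path #4: 1→8→3→2 push 3 @ unit cost 13 (adds 39)
total cost = 562

Minimum cost for 62 units: 562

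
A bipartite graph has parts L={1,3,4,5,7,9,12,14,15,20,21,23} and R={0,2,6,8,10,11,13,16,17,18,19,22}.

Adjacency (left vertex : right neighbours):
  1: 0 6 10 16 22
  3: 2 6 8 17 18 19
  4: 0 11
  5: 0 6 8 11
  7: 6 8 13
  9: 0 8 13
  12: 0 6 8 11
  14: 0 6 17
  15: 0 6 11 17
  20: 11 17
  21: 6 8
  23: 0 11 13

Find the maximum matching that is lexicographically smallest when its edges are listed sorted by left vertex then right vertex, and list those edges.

Lex-smallest maximum matching: {(1,10), (3,2), (4,0), (5,6), (7,8), (9,13), (12,11), (14,17)}

|M| = 8 (so the lex-smallest maximum matching has 8 edges)
process left vertices in ascending order; for each, take the smallest-labelled available neighbour that still permits 8 edges overall, or leave it unmatched if none does
lex-smallest matching: {1-10, 3-2, 4-0, 5-6, 7-8, 9-13, 12-11, 14-17}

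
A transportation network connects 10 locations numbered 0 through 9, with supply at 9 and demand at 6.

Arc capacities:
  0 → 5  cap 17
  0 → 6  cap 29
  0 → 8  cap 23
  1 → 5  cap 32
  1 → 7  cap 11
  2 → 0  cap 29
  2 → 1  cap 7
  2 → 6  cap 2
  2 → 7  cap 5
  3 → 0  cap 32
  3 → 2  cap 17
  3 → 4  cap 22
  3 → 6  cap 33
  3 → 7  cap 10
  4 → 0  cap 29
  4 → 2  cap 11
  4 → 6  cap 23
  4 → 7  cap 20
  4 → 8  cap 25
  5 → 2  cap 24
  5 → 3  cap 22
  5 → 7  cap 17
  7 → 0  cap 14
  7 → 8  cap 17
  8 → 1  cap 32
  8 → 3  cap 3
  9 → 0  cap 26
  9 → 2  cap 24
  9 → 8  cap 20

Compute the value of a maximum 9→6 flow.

augment #1: 9→0→6 bottleneck 26, total now 26
augment #2: 9→2→6 bottleneck 2, total now 28
augment #3: 9→2→0→6 bottleneck 3, total now 31
augment #4: 9→8→3→6 bottleneck 3, total now 34
augment #5: 9→2→0→5→3→6 bottleneck 17, total now 51
augment #6: 9→2→1→5→3→6 bottleneck 2, total now 53
augment #7: 9→8→1→5→3→6 bottleneck 3, total now 56

Maximum flow value: 56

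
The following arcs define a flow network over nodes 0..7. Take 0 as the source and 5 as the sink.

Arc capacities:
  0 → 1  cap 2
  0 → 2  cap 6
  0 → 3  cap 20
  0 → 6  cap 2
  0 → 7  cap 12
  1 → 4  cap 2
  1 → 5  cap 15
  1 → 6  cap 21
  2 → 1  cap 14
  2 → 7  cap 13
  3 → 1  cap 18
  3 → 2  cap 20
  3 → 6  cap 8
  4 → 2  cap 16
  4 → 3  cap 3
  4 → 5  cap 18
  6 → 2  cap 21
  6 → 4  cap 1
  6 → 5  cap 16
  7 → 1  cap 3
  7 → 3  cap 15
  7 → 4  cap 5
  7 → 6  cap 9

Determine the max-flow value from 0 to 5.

Maximum flow value: 39

augment #1: 0→1→5 bottleneck 2, total now 2
augment #2: 0→6→5 bottleneck 2, total now 4
augment #3: 0→2→1→5 bottleneck 6, total now 10
augment #4: 0→3→1→5 bottleneck 7, total now 17
augment #5: 0→3→6→5 bottleneck 8, total now 25
augment #6: 0→7→4→5 bottleneck 5, total now 30
augment #7: 0→7→6→5 bottleneck 6, total now 36
augment #8: 0→3→1→4→5 bottleneck 2, total now 38
augment #9: 0→7→6→4→5 bottleneck 1, total now 39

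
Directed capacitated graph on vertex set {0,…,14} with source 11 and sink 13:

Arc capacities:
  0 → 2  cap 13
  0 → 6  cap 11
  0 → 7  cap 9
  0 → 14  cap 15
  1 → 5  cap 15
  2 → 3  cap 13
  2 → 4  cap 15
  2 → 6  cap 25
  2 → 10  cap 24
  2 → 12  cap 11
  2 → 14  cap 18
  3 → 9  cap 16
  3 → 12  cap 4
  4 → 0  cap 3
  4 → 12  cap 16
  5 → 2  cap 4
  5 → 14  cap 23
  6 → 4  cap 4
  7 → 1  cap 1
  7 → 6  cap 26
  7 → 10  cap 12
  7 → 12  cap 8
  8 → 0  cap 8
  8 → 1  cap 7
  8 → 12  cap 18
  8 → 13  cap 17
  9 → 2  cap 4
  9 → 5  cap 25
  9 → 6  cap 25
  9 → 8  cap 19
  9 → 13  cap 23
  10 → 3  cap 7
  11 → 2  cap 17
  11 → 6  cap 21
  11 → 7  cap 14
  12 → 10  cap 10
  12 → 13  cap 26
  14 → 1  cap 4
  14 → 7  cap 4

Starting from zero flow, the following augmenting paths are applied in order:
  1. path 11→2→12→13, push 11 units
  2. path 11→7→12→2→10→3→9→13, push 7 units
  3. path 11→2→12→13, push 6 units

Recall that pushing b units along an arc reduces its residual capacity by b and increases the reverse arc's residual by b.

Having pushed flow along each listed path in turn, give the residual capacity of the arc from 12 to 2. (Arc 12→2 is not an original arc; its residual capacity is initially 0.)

Residual capacity of (12,2): 10

after path 1 (11→2→12→13, push 11): res(12,2)=11
after path 2 (11→7→12→2→10→3→9→13, push 7): res(12,2)=4
after path 3 (11→2→12→13, push 6): res(12,2)=10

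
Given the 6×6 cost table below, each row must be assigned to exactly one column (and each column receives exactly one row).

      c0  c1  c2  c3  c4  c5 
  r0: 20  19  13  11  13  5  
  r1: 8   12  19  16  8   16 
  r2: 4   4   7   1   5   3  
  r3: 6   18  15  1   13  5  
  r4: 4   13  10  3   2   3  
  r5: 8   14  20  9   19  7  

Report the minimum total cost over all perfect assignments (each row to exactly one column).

Minimum assignment cost: 35

one of 2 optimal assignments: row0→col2 (cost 13), row1→col0 (cost 8), row2→col1 (cost 4), row3→col3 (cost 1), row4→col4 (cost 2), row5→col5 (cost 7)
total = 13 + 8 + 4 + 1 + 2 + 7 = 35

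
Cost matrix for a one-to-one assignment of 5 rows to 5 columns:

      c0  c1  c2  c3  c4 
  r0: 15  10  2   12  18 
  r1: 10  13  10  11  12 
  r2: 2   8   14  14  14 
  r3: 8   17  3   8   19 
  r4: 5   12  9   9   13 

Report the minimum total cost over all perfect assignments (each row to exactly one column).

optimal assignment: row0→col2 (cost 2), row1→col4 (cost 12), row2→col1 (cost 8), row3→col3 (cost 8), row4→col0 (cost 5)
total = 2 + 12 + 8 + 8 + 5 = 35

Minimum assignment cost: 35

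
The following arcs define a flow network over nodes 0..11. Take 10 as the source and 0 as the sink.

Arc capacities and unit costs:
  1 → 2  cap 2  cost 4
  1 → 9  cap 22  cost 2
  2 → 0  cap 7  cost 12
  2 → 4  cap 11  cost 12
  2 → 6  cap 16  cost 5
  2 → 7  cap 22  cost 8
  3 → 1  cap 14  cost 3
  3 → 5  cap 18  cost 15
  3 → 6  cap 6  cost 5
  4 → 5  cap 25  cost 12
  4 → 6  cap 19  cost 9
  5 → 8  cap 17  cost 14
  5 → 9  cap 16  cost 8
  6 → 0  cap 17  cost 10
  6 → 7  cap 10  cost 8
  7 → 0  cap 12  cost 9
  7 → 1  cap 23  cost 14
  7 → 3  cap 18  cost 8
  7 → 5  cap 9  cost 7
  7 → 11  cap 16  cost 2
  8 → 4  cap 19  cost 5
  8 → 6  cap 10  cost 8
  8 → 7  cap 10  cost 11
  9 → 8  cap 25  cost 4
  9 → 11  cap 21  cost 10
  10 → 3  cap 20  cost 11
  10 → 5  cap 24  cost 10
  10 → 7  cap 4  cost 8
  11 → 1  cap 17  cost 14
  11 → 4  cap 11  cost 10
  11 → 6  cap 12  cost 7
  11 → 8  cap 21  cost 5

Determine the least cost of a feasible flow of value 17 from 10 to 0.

shortest-cost path #1: 10→7→0 push 4 @ unit cost 17 (adds 68)
shortest-cost path #2: 10→3→6→0 push 6 @ unit cost 26 (adds 156)
shortest-cost path #3: 10→3→1→2→0 push 2 @ unit cost 30 (adds 60)
shortest-cost path #4: 10→3→1→9→8→6→0 push 5 @ unit cost 38 (adds 190)
total cost = 474

Minimum cost for 17 units: 474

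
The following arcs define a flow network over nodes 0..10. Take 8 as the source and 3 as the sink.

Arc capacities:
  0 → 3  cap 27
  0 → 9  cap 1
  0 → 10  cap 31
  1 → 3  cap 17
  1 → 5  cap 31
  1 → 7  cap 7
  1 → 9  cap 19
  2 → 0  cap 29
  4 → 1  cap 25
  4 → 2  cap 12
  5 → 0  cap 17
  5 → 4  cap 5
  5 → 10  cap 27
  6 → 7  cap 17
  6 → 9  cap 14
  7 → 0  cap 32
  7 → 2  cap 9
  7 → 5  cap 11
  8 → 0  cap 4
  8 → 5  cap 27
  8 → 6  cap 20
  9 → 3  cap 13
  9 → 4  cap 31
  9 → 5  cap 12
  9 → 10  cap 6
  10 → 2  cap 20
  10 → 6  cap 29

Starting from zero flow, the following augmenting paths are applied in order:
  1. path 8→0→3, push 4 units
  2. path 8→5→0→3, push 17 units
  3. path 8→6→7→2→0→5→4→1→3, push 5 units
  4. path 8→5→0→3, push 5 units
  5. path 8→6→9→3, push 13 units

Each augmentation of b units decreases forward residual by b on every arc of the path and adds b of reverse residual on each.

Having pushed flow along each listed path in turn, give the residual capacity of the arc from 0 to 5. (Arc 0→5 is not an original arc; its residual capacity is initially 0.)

after path 1 (8→0→3, push 4): res(0,5)=0
after path 2 (8→5→0→3, push 17): res(0,5)=17
after path 3 (8→6→7→2→0→5→4→1→3, push 5): res(0,5)=12
after path 4 (8→5→0→3, push 5): res(0,5)=17
after path 5 (8→6→9→3, push 13): res(0,5)=17

Residual capacity of (0,5): 17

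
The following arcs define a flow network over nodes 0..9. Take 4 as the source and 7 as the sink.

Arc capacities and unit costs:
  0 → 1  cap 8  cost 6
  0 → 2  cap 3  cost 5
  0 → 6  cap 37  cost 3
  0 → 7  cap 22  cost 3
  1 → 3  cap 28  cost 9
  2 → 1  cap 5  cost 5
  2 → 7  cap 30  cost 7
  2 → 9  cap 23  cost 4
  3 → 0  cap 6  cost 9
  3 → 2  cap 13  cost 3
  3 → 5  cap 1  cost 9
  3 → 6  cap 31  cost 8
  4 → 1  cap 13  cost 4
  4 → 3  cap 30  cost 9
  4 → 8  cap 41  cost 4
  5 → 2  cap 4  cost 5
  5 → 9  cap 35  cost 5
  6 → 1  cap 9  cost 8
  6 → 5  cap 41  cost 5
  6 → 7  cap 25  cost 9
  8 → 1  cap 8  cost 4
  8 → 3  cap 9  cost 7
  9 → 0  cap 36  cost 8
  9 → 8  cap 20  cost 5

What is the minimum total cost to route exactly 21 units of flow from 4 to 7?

Minimum cost for 21 units: 425

shortest-cost path #1: 4→3→2→7 push 13 @ unit cost 19 (adds 247)
shortest-cost path #2: 4→3→0→7 push 6 @ unit cost 21 (adds 126)
shortest-cost path #3: 4→3→6→7 push 2 @ unit cost 26 (adds 52)
total cost = 425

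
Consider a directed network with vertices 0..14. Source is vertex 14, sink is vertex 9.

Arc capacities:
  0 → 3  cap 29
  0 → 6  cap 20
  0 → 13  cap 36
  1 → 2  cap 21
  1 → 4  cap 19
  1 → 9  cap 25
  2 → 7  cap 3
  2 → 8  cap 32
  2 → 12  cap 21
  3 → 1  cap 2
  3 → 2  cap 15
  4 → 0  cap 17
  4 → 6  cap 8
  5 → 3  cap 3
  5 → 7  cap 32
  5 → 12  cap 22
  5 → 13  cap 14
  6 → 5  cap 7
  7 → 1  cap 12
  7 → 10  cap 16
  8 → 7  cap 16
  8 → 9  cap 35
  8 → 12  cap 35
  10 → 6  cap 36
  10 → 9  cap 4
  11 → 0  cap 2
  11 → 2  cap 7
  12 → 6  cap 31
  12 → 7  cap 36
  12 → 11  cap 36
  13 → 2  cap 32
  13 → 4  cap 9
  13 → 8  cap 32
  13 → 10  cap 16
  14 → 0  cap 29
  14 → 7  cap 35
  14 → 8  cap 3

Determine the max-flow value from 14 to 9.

Maximum flow value: 53

augment #1: 14→8→9 bottleneck 3, total now 3
augment #2: 14→7→1→9 bottleneck 12, total now 15
augment #3: 14→7→10→9 bottleneck 4, total now 19
augment #4: 14→0→3→1→9 bottleneck 2, total now 21
augment #5: 14→0→13→8→9 bottleneck 27, total now 48
augment #6: 14→7→10→6→5→13→8→9 bottleneck 5, total now 53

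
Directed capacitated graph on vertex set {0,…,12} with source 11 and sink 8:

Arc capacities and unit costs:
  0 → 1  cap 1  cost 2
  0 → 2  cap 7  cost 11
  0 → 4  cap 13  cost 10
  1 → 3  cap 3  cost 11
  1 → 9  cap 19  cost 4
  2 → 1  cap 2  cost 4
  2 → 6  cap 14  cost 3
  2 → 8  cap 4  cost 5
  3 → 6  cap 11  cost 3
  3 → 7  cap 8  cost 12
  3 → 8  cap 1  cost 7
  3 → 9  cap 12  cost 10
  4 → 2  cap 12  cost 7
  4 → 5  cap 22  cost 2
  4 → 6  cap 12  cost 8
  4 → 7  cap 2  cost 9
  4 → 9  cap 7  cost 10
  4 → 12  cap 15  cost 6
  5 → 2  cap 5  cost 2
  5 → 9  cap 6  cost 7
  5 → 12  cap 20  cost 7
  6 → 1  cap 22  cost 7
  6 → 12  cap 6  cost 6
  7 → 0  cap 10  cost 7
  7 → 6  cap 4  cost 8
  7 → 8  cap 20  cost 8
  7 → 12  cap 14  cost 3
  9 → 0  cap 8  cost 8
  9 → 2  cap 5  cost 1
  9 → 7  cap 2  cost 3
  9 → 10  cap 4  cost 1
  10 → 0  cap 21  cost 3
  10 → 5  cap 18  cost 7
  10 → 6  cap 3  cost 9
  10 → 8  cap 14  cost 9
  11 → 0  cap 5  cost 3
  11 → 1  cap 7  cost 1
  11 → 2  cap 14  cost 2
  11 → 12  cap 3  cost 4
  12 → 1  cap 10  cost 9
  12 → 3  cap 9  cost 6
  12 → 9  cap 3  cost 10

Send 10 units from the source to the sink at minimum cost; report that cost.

shortest-cost path #1: 11→2→8 push 4 @ unit cost 7 (adds 28)
shortest-cost path #2: 11→1→9→10→8 push 4 @ unit cost 15 (adds 60)
shortest-cost path #3: 11→1→9→7→8 push 2 @ unit cost 16 (adds 32)
total cost = 120

Minimum cost for 10 units: 120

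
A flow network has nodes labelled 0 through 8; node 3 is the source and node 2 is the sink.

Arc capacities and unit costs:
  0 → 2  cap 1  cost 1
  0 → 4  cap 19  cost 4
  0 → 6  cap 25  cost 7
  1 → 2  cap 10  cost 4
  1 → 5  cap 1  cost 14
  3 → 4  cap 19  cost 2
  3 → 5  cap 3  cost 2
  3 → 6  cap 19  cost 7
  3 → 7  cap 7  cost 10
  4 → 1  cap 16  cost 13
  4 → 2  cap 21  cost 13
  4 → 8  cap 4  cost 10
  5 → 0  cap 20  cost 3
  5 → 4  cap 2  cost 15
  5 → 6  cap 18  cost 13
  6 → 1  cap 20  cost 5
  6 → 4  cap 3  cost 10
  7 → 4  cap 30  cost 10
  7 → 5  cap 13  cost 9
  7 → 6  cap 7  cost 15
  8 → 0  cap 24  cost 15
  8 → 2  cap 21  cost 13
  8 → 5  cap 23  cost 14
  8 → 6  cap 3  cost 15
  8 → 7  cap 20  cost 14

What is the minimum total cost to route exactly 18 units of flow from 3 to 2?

Minimum cost for 18 units: 261

shortest-cost path #1: 3→5→0→2 push 1 @ unit cost 6 (adds 6)
shortest-cost path #2: 3→4→2 push 17 @ unit cost 15 (adds 255)
total cost = 261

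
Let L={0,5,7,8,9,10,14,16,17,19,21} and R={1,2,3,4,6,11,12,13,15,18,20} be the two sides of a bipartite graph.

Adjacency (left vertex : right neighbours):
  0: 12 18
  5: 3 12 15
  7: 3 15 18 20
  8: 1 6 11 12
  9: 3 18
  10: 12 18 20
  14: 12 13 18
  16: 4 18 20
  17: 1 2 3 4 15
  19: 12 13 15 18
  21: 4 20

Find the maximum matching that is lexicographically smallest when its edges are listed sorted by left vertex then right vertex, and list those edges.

Lex-smallest maximum matching: {(0,12), (5,3), (7,15), (8,1), (9,18), (10,20), (14,13), (16,4), (17,2)}

|M| = 9 (so the lex-smallest maximum matching has 9 edges)
process left vertices in ascending order; for each, take the smallest-labelled available neighbour that still permits 9 edges overall, or leave it unmatched if none does
lex-smallest matching: {0-12, 5-3, 7-15, 8-1, 9-18, 10-20, 14-13, 16-4, 17-2}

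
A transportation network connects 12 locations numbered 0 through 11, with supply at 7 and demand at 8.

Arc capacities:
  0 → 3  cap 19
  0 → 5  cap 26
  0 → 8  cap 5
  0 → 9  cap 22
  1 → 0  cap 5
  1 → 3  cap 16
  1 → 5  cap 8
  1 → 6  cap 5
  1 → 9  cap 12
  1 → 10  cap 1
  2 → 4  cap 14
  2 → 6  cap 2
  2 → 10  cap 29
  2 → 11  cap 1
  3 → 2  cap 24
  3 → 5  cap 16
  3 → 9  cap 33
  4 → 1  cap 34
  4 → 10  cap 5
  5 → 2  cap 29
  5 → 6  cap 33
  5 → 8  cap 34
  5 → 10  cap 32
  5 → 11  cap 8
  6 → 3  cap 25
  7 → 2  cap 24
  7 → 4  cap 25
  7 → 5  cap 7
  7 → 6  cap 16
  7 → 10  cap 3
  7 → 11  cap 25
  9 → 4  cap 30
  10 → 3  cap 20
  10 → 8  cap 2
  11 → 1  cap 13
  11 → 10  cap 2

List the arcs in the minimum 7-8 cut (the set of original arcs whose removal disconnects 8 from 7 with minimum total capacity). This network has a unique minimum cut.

augment #1: 7→5→8 push 7
augment #2: 7→10→8 push 2
augment #3: 7→4→1→0→8 push 5
augment #4: 7→4→1→5→8 push 8
augment #5: 7→6→3→5→8 push 16
max flow = 38; residual-reachable set from 7 gives S-side
cut edges (S→T): {(1,0), (1,5), (3,5), (7,5), (10,8)} total cap 38

Min-cut arcs: {(1,0), (1,5), (3,5), (7,5), (10,8)} (total capacity 38)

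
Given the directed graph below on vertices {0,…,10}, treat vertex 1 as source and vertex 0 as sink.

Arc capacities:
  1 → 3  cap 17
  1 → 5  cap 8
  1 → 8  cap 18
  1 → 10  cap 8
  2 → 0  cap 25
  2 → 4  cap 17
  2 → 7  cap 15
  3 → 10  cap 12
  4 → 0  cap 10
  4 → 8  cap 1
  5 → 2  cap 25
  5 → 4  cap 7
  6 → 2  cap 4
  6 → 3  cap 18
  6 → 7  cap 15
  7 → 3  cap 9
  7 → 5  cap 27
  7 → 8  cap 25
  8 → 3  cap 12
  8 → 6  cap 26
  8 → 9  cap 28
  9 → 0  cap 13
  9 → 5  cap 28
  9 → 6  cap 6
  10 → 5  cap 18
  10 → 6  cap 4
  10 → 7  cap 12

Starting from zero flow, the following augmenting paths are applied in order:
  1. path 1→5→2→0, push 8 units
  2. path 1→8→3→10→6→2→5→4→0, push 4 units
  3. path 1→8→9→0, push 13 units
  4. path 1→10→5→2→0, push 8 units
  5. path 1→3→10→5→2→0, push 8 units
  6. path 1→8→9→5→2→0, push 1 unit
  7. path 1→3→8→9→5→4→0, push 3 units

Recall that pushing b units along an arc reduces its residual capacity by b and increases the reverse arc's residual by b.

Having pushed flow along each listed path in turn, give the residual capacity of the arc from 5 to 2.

Residual capacity of (5,2): 4

after path 1 (1→5→2→0, push 8): res(5,2)=17
after path 2 (1→8→3→10→6→2→5→4→0, push 4): res(5,2)=21
after path 3 (1→8→9→0, push 13): res(5,2)=21
after path 4 (1→10→5→2→0, push 8): res(5,2)=13
after path 5 (1→3→10→5→2→0, push 8): res(5,2)=5
after path 6 (1→8→9→5→2→0, push 1): res(5,2)=4
after path 7 (1→3→8→9→5→4→0, push 3): res(5,2)=4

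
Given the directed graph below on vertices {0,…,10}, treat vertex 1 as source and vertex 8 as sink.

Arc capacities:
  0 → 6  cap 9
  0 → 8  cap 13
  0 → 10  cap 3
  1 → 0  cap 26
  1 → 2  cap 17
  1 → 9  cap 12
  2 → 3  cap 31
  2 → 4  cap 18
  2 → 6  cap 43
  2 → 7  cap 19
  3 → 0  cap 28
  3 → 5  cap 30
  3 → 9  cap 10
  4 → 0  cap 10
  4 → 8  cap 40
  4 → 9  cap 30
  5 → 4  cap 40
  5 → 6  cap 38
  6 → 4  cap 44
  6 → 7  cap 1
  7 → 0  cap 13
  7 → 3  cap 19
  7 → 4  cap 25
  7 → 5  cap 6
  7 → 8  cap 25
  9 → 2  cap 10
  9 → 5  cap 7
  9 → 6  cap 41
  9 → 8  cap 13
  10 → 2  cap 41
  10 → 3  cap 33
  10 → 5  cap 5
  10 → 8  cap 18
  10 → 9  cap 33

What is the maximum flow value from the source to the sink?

augment #1: 1→0→8 bottleneck 13, total now 13
augment #2: 1→9→8 bottleneck 12, total now 25
augment #3: 1→0→10→8 bottleneck 3, total now 28
augment #4: 1→2→4→8 bottleneck 17, total now 45
augment #5: 1→0→6→4→8 bottleneck 9, total now 54

Maximum flow value: 54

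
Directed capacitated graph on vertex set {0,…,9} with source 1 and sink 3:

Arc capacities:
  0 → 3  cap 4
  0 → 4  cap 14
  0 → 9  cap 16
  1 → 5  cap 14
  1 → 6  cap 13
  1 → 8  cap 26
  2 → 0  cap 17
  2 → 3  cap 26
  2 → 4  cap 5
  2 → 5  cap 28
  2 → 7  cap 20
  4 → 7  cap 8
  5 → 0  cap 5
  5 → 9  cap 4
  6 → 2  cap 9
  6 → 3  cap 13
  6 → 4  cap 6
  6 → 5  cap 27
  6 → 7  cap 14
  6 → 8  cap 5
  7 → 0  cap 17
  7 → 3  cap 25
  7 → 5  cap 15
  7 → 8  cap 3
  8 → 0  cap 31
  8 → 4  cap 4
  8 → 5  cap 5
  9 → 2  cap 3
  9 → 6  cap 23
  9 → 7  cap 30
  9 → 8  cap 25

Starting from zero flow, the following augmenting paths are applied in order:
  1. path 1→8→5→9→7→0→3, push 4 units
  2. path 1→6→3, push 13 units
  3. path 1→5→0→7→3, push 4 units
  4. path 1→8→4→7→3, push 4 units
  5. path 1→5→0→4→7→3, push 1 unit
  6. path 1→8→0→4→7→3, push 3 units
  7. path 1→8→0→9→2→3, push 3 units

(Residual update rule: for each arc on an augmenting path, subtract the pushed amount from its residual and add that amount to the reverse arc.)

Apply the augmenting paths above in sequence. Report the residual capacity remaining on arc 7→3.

Residual capacity of (7,3): 13

after path 1 (1→8→5→9→7→0→3, push 4): res(7,3)=25
after path 2 (1→6→3, push 13): res(7,3)=25
after path 3 (1→5→0→7→3, push 4): res(7,3)=21
after path 4 (1→8→4→7→3, push 4): res(7,3)=17
after path 5 (1→5→0→4→7→3, push 1): res(7,3)=16
after path 6 (1→8→0→4→7→3, push 3): res(7,3)=13
after path 7 (1→8→0→9→2→3, push 3): res(7,3)=13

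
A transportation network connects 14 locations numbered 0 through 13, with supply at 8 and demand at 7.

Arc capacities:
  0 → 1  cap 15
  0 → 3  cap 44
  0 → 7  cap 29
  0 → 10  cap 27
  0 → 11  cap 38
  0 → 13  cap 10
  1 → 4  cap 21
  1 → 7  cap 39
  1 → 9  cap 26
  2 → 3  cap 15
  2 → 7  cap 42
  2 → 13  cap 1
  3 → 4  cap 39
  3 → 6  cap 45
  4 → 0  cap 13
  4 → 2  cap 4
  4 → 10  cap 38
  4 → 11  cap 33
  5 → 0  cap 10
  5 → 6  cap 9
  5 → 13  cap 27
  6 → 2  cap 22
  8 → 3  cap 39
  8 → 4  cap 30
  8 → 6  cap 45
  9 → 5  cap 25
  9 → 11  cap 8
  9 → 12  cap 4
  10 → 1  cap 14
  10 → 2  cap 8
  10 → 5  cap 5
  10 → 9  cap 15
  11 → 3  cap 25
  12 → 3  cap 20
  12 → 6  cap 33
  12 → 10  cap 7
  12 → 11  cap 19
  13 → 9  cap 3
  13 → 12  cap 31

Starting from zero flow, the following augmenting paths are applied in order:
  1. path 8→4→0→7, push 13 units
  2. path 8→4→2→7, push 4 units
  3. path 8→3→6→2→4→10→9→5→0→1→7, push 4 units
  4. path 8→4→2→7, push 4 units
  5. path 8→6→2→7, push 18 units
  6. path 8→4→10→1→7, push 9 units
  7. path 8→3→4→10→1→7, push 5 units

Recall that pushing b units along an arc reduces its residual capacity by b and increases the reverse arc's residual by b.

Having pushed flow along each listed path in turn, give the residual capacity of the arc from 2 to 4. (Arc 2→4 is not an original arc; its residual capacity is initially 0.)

Residual capacity of (2,4): 4

after path 1 (8→4→0→7, push 13): res(2,4)=0
after path 2 (8→4→2→7, push 4): res(2,4)=4
after path 3 (8→3→6→2→4→10→9→5→0→1→7, push 4): res(2,4)=0
after path 4 (8→4→2→7, push 4): res(2,4)=4
after path 5 (8→6→2→7, push 18): res(2,4)=4
after path 6 (8→4→10→1→7, push 9): res(2,4)=4
after path 7 (8→3→4→10→1→7, push 5): res(2,4)=4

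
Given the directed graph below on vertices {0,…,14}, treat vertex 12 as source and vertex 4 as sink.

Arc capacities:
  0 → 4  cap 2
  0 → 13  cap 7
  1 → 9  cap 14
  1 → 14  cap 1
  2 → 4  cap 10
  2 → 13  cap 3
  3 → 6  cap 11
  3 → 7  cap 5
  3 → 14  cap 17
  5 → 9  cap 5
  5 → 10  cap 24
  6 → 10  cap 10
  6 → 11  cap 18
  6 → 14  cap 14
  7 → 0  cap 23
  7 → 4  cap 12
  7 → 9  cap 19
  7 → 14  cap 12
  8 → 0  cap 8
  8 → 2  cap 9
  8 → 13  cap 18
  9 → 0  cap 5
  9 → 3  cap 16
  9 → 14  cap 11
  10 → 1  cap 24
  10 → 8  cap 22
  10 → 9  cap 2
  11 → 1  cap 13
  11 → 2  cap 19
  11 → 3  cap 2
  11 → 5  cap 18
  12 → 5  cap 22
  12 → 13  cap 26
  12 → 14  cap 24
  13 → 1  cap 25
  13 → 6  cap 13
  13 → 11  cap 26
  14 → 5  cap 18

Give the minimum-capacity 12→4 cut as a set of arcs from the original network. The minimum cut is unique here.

Min-cut arcs: {(0,4), (2,4), (3,7)} (total capacity 17)

augment #1: 12→5→9→0→4 push 2
augment #2: 12→13→11→2→4 push 10
augment #3: 12→5→9→3→7→4 push 3
augment #4: 12→13→11→3→7→4 push 2
max flow = 17; residual-reachable set from 12 gives S-side
cut edges (S→T): {(0,4), (2,4), (3,7)} total cap 17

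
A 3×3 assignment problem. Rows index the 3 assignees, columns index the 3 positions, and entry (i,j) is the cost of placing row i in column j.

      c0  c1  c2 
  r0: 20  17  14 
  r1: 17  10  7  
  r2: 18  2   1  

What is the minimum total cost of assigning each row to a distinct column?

optimal assignment: row0→col0 (cost 20), row1→col2 (cost 7), row2→col1 (cost 2)
total = 20 + 7 + 2 = 29

Minimum assignment cost: 29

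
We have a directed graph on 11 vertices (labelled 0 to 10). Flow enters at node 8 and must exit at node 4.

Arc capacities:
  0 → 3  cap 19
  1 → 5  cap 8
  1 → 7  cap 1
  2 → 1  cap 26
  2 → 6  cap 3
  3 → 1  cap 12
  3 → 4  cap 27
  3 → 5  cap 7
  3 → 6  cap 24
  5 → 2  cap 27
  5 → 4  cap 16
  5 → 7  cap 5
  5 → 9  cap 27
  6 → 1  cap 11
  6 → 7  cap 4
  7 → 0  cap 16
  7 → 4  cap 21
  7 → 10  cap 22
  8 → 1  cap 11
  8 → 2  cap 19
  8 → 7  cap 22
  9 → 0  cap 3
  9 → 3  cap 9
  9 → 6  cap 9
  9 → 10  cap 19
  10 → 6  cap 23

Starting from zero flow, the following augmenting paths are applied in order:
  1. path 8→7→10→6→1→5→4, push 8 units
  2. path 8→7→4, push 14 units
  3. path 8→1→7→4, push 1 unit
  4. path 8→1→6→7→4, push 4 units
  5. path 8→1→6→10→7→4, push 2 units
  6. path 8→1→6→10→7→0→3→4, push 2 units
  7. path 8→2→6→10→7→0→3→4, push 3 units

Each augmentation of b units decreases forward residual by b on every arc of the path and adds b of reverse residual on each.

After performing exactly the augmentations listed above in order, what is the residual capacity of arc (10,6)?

after path 1 (8→7→10→6→1→5→4, push 8): res(10,6)=15
after path 2 (8→7→4, push 14): res(10,6)=15
after path 3 (8→1→7→4, push 1): res(10,6)=15
after path 4 (8→1→6→7→4, push 4): res(10,6)=15
after path 5 (8→1→6→10→7→4, push 2): res(10,6)=17
after path 6 (8→1→6→10→7→0→3→4, push 2): res(10,6)=19
after path 7 (8→2→6→10→7→0→3→4, push 3): res(10,6)=22

Residual capacity of (10,6): 22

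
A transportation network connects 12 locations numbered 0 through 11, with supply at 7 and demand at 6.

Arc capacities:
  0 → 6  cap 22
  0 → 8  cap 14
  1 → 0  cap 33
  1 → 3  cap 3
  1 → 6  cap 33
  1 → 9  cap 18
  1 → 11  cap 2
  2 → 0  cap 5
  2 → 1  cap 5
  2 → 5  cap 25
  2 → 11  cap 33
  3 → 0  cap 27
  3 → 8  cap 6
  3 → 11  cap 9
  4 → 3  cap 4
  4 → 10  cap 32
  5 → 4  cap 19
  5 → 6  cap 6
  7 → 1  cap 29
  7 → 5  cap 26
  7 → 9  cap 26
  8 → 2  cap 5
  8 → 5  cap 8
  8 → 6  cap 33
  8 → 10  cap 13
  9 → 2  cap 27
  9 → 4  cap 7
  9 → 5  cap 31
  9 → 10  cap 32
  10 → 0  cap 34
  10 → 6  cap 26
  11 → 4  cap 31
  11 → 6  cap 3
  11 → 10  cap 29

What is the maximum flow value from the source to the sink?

augment #1: 7→1→6 bottleneck 29, total now 29
augment #2: 7→5→6 bottleneck 6, total now 35
augment #3: 7→9→10→6 bottleneck 26, total now 61
augment #4: 7→5→4→3→0→6 bottleneck 4, total now 65
augment #5: 7→5→4→10→0→6 bottleneck 15, total now 80

Maximum flow value: 80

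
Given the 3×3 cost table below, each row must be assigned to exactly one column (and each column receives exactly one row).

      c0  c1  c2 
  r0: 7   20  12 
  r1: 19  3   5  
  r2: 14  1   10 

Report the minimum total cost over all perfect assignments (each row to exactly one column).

Minimum assignment cost: 13

optimal assignment: row0→col0 (cost 7), row1→col2 (cost 5), row2→col1 (cost 1)
total = 7 + 5 + 1 = 13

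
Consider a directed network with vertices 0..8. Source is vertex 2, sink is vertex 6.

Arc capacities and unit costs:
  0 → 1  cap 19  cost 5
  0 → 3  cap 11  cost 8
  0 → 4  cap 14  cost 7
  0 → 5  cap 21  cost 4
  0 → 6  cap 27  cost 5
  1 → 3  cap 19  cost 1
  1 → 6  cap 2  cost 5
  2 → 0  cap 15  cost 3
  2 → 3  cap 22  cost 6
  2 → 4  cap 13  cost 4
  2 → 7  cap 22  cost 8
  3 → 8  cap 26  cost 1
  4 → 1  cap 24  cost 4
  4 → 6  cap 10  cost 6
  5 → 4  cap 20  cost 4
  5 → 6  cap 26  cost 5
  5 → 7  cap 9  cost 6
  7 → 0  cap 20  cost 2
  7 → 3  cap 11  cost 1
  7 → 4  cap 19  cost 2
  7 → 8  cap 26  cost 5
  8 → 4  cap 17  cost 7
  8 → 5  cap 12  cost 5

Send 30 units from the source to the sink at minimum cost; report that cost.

Minimum cost for 30 units: 291

shortest-cost path #1: 2→0→6 push 15 @ unit cost 8 (adds 120)
shortest-cost path #2: 2→4→6 push 10 @ unit cost 10 (adds 100)
shortest-cost path #3: 2→4→1→6 push 2 @ unit cost 13 (adds 26)
shortest-cost path #4: 2→7→0→6 push 3 @ unit cost 15 (adds 45)
total cost = 291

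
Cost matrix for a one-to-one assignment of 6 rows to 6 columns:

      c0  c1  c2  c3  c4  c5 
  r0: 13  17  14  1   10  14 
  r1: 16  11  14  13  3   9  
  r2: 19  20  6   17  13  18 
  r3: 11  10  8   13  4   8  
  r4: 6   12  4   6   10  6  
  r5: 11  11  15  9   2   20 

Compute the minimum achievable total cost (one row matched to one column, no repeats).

Minimum assignment cost: 34

one of 2 optimal assignments: row0→col3 (cost 1), row1→col1 (cost 11), row2→col2 (cost 6), row3→col5 (cost 8), row4→col0 (cost 6), row5→col4 (cost 2)
total = 1 + 11 + 6 + 8 + 6 + 2 = 34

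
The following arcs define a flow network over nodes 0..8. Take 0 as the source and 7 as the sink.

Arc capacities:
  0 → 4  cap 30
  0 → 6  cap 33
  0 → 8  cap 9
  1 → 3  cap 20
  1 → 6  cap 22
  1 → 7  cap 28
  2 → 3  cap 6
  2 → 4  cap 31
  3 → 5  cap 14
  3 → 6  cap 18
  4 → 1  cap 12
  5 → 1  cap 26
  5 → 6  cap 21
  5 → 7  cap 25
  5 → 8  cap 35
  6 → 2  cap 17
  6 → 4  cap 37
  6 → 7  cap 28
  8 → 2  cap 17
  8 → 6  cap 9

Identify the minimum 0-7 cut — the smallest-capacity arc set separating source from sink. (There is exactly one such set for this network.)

Min-cut arcs: {(2,3), (4,1), (6,7)} (total capacity 46)

augment #1: 0→6→7 push 28
augment #2: 0→4→1→7 push 12
augment #3: 0→6→2→3→5→7 push 5
augment #4: 0→8→2→3→5→7 push 1
max flow = 46; residual-reachable set from 0 gives S-side
cut edges (S→T): {(2,3), (4,1), (6,7)} total cap 46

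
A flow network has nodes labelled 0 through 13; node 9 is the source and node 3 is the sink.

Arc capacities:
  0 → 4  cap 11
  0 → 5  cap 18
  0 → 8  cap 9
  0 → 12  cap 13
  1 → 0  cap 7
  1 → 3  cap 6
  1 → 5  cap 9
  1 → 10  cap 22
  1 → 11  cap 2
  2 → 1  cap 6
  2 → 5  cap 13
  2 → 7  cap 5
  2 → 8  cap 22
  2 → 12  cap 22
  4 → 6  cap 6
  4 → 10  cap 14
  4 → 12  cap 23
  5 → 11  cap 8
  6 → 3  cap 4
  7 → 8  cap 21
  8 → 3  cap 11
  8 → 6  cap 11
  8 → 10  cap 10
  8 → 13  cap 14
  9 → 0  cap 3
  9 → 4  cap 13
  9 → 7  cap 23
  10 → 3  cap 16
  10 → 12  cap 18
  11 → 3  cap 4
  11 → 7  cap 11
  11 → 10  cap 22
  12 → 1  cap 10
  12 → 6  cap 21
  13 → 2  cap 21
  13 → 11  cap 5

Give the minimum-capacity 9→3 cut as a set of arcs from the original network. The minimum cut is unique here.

Min-cut arcs: {(7,8), (9,0), (9,4)} (total capacity 37)

augment #1: 9→0→8→3 push 3
augment #2: 9→4→6→3 push 4
augment #3: 9→4→10→3 push 9
augment #4: 9→7→8→3 push 8
augment #5: 9→7→8→10→3 push 7
augment #6: 9→7→8→13→11→3 push 4
augment #7: 9→7→8→0→12→1→3 push 2
max flow = 37; residual-reachable set from 9 gives S-side
cut edges (S→T): {(7,8), (9,0), (9,4)} total cap 37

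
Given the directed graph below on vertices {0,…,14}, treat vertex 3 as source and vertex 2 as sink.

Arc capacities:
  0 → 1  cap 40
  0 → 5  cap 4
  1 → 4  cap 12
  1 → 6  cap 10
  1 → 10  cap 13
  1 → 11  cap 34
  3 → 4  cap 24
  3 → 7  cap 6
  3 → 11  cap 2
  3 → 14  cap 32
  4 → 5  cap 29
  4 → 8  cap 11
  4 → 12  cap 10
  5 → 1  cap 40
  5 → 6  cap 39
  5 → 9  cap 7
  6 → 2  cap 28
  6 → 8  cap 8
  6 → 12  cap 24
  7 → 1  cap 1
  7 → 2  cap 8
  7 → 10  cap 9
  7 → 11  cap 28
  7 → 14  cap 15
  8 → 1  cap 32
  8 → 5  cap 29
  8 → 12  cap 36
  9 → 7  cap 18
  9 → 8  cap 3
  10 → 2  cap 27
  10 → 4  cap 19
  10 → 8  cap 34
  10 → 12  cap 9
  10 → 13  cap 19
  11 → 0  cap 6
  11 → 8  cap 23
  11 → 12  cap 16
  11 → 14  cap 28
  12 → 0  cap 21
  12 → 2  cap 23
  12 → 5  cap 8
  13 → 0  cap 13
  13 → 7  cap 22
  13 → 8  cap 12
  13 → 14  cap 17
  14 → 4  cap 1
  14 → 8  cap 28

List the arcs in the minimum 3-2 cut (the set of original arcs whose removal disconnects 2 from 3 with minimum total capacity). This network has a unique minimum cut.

Min-cut arcs: {(3,4), (3,7), (3,11), (14,4), (14,8)} (total capacity 61)

augment #1: 3→7→2 push 6
augment #2: 3→4→12→2 push 10
augment #3: 3→11→12→2 push 2
augment #4: 3→4→5→6→2 push 14
augment #5: 3→14→8→12→2 push 11
augment #6: 3→14→4→5→6→2 push 1
augment #7: 3→14→8→1→6→2 push 10
augment #8: 3→14→8→1→10→2 push 7
max flow = 61; residual-reachable set from 3 gives S-side
cut edges (S→T): {(3,4), (3,7), (3,11), (14,4), (14,8)} total cap 61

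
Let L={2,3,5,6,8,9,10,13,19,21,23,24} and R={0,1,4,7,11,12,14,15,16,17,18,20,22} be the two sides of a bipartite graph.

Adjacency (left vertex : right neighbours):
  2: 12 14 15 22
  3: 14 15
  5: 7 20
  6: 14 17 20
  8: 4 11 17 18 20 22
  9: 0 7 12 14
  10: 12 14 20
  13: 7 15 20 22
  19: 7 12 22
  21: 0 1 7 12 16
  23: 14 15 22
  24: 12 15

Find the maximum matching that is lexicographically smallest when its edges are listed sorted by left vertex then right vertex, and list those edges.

|M| = 10 (so the lex-smallest maximum matching has 10 edges)
process left vertices in ascending order; for each, take the smallest-labelled available neighbour that still permits 10 edges overall, or leave it unmatched if none does
lex-smallest matching: {2-12, 3-14, 5-7, 6-17, 8-4, 9-0, 10-20, 13-15, 19-22, 21-1}

Lex-smallest maximum matching: {(2,12), (3,14), (5,7), (6,17), (8,4), (9,0), (10,20), (13,15), (19,22), (21,1)}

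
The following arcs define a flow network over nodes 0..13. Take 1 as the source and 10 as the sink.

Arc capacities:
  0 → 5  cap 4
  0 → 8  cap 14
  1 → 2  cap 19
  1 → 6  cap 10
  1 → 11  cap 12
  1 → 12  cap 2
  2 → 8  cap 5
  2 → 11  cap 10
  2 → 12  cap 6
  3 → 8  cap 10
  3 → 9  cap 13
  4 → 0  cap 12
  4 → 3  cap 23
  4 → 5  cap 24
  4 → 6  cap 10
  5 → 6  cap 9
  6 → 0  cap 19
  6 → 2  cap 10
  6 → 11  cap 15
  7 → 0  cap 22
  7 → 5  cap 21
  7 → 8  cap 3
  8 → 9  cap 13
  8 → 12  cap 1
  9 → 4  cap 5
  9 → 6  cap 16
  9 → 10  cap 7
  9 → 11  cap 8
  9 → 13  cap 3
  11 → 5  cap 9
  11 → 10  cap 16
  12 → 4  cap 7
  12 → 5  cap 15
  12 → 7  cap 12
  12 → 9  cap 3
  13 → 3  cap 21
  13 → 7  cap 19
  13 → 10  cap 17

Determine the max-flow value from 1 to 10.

Maximum flow value: 26

augment #1: 1→11→10 bottleneck 12, total now 12
augment #2: 1→2→11→10 bottleneck 4, total now 16
augment #3: 1→12→9→10 bottleneck 2, total now 18
augment #4: 1→2→8→9→10 bottleneck 5, total now 23
augment #5: 1→2→12→9→13→10 bottleneck 1, total now 24
augment #6: 1→6→0→8→9→13→10 bottleneck 2, total now 26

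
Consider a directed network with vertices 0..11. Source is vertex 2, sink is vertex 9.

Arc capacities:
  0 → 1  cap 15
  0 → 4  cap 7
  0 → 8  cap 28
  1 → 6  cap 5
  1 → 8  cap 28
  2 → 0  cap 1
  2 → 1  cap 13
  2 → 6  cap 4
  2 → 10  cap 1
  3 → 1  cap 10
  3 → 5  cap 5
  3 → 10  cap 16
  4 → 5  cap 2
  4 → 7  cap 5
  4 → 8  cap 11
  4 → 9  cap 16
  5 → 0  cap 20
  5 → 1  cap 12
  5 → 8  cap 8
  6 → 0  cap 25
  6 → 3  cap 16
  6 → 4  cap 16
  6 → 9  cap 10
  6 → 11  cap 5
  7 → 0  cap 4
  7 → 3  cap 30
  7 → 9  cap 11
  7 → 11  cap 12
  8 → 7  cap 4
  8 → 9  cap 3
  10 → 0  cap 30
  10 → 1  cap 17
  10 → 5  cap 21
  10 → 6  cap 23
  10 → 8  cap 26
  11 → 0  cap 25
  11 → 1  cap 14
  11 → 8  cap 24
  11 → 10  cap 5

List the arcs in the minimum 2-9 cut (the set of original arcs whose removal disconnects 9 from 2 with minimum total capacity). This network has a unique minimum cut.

augment #1: 2→6→9 push 4
augment #2: 2→0→4→9 push 1
augment #3: 2→1→6→9 push 5
augment #4: 2→1→8→9 push 3
augment #5: 2→10→6→9 push 1
augment #6: 2→1→8→7→9 push 4
max flow = 18; residual-reachable set from 2 gives S-side
cut edges (S→T): {(1,6), (2,0), (2,6), (2,10), (8,7), (8,9)} total cap 18

Min-cut arcs: {(1,6), (2,0), (2,6), (2,10), (8,7), (8,9)} (total capacity 18)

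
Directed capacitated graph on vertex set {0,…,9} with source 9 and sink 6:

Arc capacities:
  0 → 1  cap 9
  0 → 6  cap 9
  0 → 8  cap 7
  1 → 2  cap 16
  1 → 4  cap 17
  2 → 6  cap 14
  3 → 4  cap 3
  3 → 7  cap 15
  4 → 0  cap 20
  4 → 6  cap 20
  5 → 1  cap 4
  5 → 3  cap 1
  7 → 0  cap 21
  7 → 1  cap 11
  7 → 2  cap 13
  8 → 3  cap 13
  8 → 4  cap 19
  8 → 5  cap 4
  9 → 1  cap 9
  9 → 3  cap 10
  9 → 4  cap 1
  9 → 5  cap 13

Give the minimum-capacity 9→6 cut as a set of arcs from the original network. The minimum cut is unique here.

augment #1: 9→4→6 push 1
augment #2: 9→1→2→6 push 9
augment #3: 9→3→4→6 push 3
augment #4: 9→3→7→0→6 push 7
augment #5: 9→5→1→2→6 push 4
augment #6: 9→5→3→7→0→6 push 1
max flow = 25; residual-reachable set from 9 gives S-side
cut edges (S→T): {(5,1), (5,3), (9,1), (9,3), (9,4)} total cap 25

Min-cut arcs: {(5,1), (5,3), (9,1), (9,3), (9,4)} (total capacity 25)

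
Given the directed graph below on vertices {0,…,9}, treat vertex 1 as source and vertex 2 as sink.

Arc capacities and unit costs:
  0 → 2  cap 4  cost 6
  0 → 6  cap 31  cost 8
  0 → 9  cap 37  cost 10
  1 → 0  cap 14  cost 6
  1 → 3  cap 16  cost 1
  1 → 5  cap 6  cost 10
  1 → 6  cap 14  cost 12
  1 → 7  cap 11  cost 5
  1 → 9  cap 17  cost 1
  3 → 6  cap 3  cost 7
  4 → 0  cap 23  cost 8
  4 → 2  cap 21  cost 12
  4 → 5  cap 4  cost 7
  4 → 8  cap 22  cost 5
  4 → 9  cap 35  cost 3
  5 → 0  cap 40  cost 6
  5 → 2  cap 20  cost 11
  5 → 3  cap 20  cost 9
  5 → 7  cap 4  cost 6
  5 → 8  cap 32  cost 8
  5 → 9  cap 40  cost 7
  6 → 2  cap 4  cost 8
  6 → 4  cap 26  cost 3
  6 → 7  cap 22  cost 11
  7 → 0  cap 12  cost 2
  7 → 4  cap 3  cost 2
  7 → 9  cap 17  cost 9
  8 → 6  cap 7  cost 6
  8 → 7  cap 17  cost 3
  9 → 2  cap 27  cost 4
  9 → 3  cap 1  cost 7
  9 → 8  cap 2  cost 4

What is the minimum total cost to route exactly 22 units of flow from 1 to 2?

Minimum cost for 22 units: 147

shortest-cost path #1: 1→9→2 push 17 @ unit cost 5 (adds 85)
shortest-cost path #2: 1→0→2 push 4 @ unit cost 12 (adds 48)
shortest-cost path #3: 1→7→4→9→2 push 1 @ unit cost 14 (adds 14)
total cost = 147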